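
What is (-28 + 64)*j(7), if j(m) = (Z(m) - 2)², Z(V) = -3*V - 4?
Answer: 26244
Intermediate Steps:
Z(V) = -4 - 3*V
j(m) = (-6 - 3*m)² (j(m) = ((-4 - 3*m) - 2)² = (-6 - 3*m)²)
(-28 + 64)*j(7) = (-28 + 64)*(9*(2 + 7)²) = 36*(9*9²) = 36*(9*81) = 36*729 = 26244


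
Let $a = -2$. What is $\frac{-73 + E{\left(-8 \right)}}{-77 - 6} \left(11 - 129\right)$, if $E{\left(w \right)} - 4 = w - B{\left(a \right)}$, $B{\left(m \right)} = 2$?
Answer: $- \frac{9322}{83} \approx -112.31$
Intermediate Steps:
$E{\left(w \right)} = 2 + w$ ($E{\left(w \right)} = 4 + \left(w - 2\right) = 4 + \left(-2 + w\right) = 2 + w$)
$\frac{-73 + E{\left(-8 \right)}}{-77 - 6} \left(11 - 129\right) = \frac{-73 + \left(2 - 8\right)}{-77 - 6} \left(11 - 129\right) = \frac{-73 - 6}{-83} \left(-118\right) = \left(-79\right) \left(- \frac{1}{83}\right) \left(-118\right) = \frac{79}{83} \left(-118\right) = - \frac{9322}{83}$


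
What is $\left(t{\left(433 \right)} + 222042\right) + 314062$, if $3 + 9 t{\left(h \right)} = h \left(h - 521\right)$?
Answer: $\frac{4786829}{9} \approx 5.3187 \cdot 10^{5}$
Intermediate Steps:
$t{\left(h \right)} = - \frac{1}{3} + \frac{h \left(-521 + h\right)}{9}$ ($t{\left(h \right)} = - \frac{1}{3} + \frac{h \left(h - 521\right)}{9} = - \frac{1}{3} + \frac{h \left(-521 + h\right)}{9}$)
$\left(t{\left(433 \right)} + 222042\right) + 314062 = \left(\left(- \frac{1}{3} - \frac{225593}{9} + \frac{433^{2}}{9}\right) + 222042\right) + 314062 = \left(\left(- \frac{1}{3} - \frac{225593}{9} + \frac{1}{9} \cdot 187489\right) + 222042\right) + 314062 = \left(\left(- \frac{1}{3} - \frac{225593}{9} + \frac{187489}{9}\right) + 222042\right) + 314062 = \left(- \frac{38107}{9} + 222042\right) + 314062 = \frac{1960271}{9} + 314062 = \frac{4786829}{9}$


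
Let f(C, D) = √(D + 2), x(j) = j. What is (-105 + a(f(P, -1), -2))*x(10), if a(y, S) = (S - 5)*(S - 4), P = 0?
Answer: -630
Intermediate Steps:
f(C, D) = √(2 + D)
a(y, S) = (-5 + S)*(-4 + S)
(-105 + a(f(P, -1), -2))*x(10) = (-105 + (20 + (-2)² - 9*(-2)))*10 = (-105 + (20 + 4 + 18))*10 = (-105 + 42)*10 = -63*10 = -630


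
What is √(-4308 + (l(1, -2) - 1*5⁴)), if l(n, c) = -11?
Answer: 4*I*√309 ≈ 70.314*I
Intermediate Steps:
√(-4308 + (l(1, -2) - 1*5⁴)) = √(-4308 + (-11 - 1*5⁴)) = √(-4308 + (-11 - 1*625)) = √(-4308 + (-11 - 625)) = √(-4308 - 636) = √(-4944) = 4*I*√309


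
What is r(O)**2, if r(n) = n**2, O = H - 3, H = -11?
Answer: 38416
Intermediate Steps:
O = -14 (O = -11 - 3 = -14)
r(O)**2 = ((-14)**2)**2 = 196**2 = 38416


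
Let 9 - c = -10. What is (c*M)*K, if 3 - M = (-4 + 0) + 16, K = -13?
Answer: 2223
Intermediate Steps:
c = 19 (c = 9 - 1*(-10) = 9 + 10 = 19)
M = -9 (M = 3 - ((-4 + 0) + 16) = 3 - (-4 + 16) = 3 - 1*12 = 3 - 12 = -9)
(c*M)*K = (19*(-9))*(-13) = -171*(-13) = 2223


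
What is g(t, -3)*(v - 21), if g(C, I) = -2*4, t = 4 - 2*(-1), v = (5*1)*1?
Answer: 128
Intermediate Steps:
v = 5 (v = 5*1 = 5)
t = 6 (t = 4 + 2 = 6)
g(C, I) = -8
g(t, -3)*(v - 21) = -8*(5 - 21) = -8*(-16) = 128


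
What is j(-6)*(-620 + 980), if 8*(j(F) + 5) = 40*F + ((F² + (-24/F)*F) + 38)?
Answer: -10350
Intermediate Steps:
j(F) = -13/4 + 5*F + F²/8 (j(F) = -5 + (40*F + ((F² + (-24/F)*F) + 38))/8 = -5 + (40*F + ((F² - 24) + 38))/8 = -5 + (40*F + ((-24 + F²) + 38))/8 = -5 + (40*F + (14 + F²))/8 = -5 + (14 + F² + 40*F)/8 = -5 + (7/4 + 5*F + F²/8) = -13/4 + 5*F + F²/8)
j(-6)*(-620 + 980) = (-13/4 + 5*(-6) + (⅛)*(-6)²)*(-620 + 980) = (-13/4 - 30 + (⅛)*36)*360 = (-13/4 - 30 + 9/2)*360 = -115/4*360 = -10350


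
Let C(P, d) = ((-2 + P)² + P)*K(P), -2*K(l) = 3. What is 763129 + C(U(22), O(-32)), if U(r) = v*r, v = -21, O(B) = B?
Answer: 440878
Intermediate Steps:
K(l) = -3/2 (K(l) = -½*3 = -3/2)
U(r) = -21*r
C(P, d) = -3*P/2 - 3*(-2 + P)²/2 (C(P, d) = ((-2 + P)² + P)*(-3/2) = (P + (-2 + P)²)*(-3/2) = -3*P/2 - 3*(-2 + P)²/2)
763129 + C(U(22), O(-32)) = 763129 + (-6 - 3*(-21*22)²/2 + 9*(-21*22)/2) = 763129 + (-6 - 3/2*(-462)² + (9/2)*(-462)) = 763129 + (-6 - 3/2*213444 - 2079) = 763129 + (-6 - 320166 - 2079) = 763129 - 322251 = 440878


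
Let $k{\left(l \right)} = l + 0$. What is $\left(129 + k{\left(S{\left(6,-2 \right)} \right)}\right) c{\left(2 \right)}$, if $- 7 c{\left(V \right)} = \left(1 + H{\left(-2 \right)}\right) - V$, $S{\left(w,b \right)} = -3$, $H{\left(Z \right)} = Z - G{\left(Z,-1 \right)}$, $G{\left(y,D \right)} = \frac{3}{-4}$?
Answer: $\frac{81}{2} \approx 40.5$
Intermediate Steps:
$G{\left(y,D \right)} = - \frac{3}{4}$ ($G{\left(y,D \right)} = 3 \left(- \frac{1}{4}\right) = - \frac{3}{4}$)
$H{\left(Z \right)} = \frac{3}{4} + Z$ ($H{\left(Z \right)} = Z - - \frac{3}{4} = Z + \frac{3}{4} = \frac{3}{4} + Z$)
$k{\left(l \right)} = l$
$c{\left(V \right)} = \frac{1}{28} + \frac{V}{7}$ ($c{\left(V \right)} = - \frac{\left(1 + \left(\frac{3}{4} - 2\right)\right) - V}{7} = - \frac{\left(1 - \frac{5}{4}\right) - V}{7} = - \frac{- \frac{1}{4} - V}{7} = \frac{1}{28} + \frac{V}{7}$)
$\left(129 + k{\left(S{\left(6,-2 \right)} \right)}\right) c{\left(2 \right)} = \left(129 - 3\right) \left(\frac{1}{28} + \frac{1}{7} \cdot 2\right) = 126 \left(\frac{1}{28} + \frac{2}{7}\right) = 126 \cdot \frac{9}{28} = \frac{81}{2}$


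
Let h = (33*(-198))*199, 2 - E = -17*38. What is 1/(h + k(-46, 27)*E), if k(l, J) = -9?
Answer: -1/1306098 ≈ -7.6564e-7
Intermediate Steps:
E = 648 (E = 2 - (-17)*38 = 2 - 1*(-646) = 2 + 646 = 648)
h = -1300266 (h = -6534*199 = -1300266)
1/(h + k(-46, 27)*E) = 1/(-1300266 - 9*648) = 1/(-1300266 - 5832) = 1/(-1306098) = -1/1306098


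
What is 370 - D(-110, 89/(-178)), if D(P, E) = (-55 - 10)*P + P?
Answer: -6670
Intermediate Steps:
D(P, E) = -64*P (D(P, E) = -65*P + P = -64*P)
370 - D(-110, 89/(-178)) = 370 - (-64)*(-110) = 370 - 1*7040 = 370 - 7040 = -6670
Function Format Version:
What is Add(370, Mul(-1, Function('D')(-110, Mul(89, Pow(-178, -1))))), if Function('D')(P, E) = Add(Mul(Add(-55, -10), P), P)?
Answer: -6670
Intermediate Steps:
Function('D')(P, E) = Mul(-64, P) (Function('D')(P, E) = Add(Mul(-65, P), P) = Mul(-64, P))
Add(370, Mul(-1, Function('D')(-110, Mul(89, Pow(-178, -1))))) = Add(370, Mul(-1, Mul(-64, -110))) = Add(370, Mul(-1, 7040)) = Add(370, -7040) = -6670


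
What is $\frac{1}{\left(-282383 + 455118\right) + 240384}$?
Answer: $\frac{1}{413119} \approx 2.4206 \cdot 10^{-6}$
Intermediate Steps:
$\frac{1}{\left(-282383 + 455118\right) + 240384} = \frac{1}{172735 + 240384} = \frac{1}{413119}$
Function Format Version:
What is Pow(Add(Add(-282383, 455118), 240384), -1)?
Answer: Rational(1, 413119) ≈ 2.4206e-6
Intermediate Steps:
Pow(Add(Add(-282383, 455118), 240384), -1) = Pow(Add(172735, 240384), -1) = Pow(413119, -1) = Rational(1, 413119)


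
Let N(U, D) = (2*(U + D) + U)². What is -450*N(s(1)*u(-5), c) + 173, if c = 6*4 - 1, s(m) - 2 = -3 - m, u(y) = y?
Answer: -2599027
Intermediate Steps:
s(m) = -1 - m (s(m) = 2 + (-3 - m) = -1 - m)
c = 23 (c = 24 - 1 = 23)
N(U, D) = (2*D + 3*U)² (N(U, D) = (2*(D + U) + U)² = ((2*D + 2*U) + U)² = (2*D + 3*U)²)
-450*N(s(1)*u(-5), c) + 173 = -450*(2*23 + 3*((-1 - 1*1)*(-5)))² + 173 = -450*(46 + 3*((-1 - 1)*(-5)))² + 173 = -450*(46 + 3*(-2*(-5)))² + 173 = -450*(46 + 3*10)² + 173 = -450*(46 + 30)² + 173 = -450*76² + 173 = -450*5776 + 173 = -2599200 + 173 = -2599027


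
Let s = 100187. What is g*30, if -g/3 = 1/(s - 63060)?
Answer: -90/37127 ≈ -0.0024241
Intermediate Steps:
g = -3/37127 (g = -3/(100187 - 63060) = -3/37127 ≈ -8.0804e-5)
g*30 = -3/37127*30 = -90/37127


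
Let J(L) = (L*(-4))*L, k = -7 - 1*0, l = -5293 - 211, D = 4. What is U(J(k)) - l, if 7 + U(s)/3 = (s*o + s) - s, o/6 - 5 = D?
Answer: -26269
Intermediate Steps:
o = 54 (o = 30 + 6*4 = 30 + 24 = 54)
l = -5504
k = -7 (k = -7 + 0 = -7)
J(L) = -4*L² (J(L) = (-4*L)*L = -4*L²)
U(s) = -21 + 162*s (U(s) = -21 + 3*((s*54 + s) - s) = -21 + 3*((54*s + s) - s) = -21 + 3*(55*s - s) = -21 + 3*(54*s) = -21 + 162*s)
U(J(k)) - l = (-21 + 162*(-4*(-7)²)) - 1*(-5504) = (-21 + 162*(-4*49)) + 5504 = (-21 + 162*(-196)) + 5504 = (-21 - 31752) + 5504 = -31773 + 5504 = -26269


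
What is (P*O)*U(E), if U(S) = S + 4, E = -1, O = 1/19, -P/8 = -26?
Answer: 624/19 ≈ 32.842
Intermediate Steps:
P = 208 (P = -8*(-26) = 208)
O = 1/19 ≈ 0.052632
U(S) = 4 + S
(P*O)*U(E) = (208*(1/19))*(4 - 1) = (208/19)*3 = 624/19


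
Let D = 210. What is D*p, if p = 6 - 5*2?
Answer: -840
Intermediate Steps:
p = -4 (p = 6 - 10 = -4)
D*p = 210*(-4) = -840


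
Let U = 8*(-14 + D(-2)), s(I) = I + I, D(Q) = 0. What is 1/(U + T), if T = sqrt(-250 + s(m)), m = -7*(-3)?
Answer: -7/797 - I*sqrt(13)/3188 ≈ -0.0087829 - 0.001131*I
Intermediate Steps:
m = 21
s(I) = 2*I
T = 4*I*sqrt(13) (T = sqrt(-250 + 2*21) = sqrt(-250 + 42) = sqrt(-208) = 4*I*sqrt(13) ≈ 14.422*I)
U = -112 (U = 8*(-14 + 0) = 8*(-14) = -112)
1/(U + T) = 1/(-112 + 4*I*sqrt(13))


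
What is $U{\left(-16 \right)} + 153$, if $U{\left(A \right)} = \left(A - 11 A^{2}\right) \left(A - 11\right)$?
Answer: $76617$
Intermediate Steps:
$U{\left(A \right)} = \left(-11 + A\right) \left(A - 11 A^{2}\right)$ ($U{\left(A \right)} = \left(A - 11 A^{2}\right) \left(-11 + A\right) = \left(-11 + A\right) \left(A - 11 A^{2}\right)$)
$U{\left(-16 \right)} + 153 = - 16 \left(-11 - 11 \left(-16\right)^{2} + 122 \left(-16\right)\right) + 153 = - 16 \left(-11 - 2816 - 1952\right) + 153 = \left(-16\right) \left(-4779\right) + 153 = 76464 + 153 = 76617$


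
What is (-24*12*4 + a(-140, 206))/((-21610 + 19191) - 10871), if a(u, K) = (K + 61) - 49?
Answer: 467/6645 ≈ 0.070278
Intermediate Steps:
a(u, K) = 12 + K (a(u, K) = (61 + K) - 49 = 12 + K)
(-24*12*4 + a(-140, 206))/((-21610 + 19191) - 10871) = (-24*12*4 + (12 + 206))/((-21610 + 19191) - 10871) = (-288*4 + 218)/(-2419 - 10871) = (-1152 + 218)/(-13290) = -934*(-1/13290) = 467/6645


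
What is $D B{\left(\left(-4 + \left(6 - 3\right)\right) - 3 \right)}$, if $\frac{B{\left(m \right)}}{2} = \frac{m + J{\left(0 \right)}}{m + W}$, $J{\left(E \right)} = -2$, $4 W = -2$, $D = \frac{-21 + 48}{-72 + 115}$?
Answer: $\frac{72}{43} \approx 1.6744$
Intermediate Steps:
$D = \frac{27}{43} \approx 0.62791$
$W = - \frac{1}{2}$ ($W = \frac{1}{4} \left(-2\right) = - \frac{1}{2} \approx -0.5$)
$B{\left(m \right)} = \frac{2 \left(-2 + m\right)}{- \frac{1}{2} + m}$ ($B{\left(m \right)} = 2 \frac{m - 2}{m - \frac{1}{2}} = 2 \frac{-2 + m}{- \frac{1}{2} + m} = \frac{2 \left(-2 + m\right)}{- \frac{1}{2} + m}$)
$D B{\left(\left(-4 + \left(6 - 3\right)\right) - 3 \right)} = \frac{27 \frac{4 \left(-2 + \left(\left(-4 + \left(6 - 3\right)\right) - 3\right)\right)}{-1 + 2 \left(\left(-4 + \left(6 - 3\right)\right) - 3\right)}}{43} = \frac{27 \frac{4 \left(-2 + \left(\left(-4 + 3\right) - 3\right)\right)}{-1 + 2 \left(\left(-4 + 3\right) - 3\right)}}{43} = \frac{27 \frac{4 \left(-2 - 4\right)}{-1 + 2 \left(-1 - 3\right)}}{43} = \frac{27 \frac{4 \left(-2 - 4\right)}{-1 + 2 \left(-4\right)}}{43} = \frac{27 \cdot 4 \frac{1}{-1 - 8} \left(-6\right)}{43} = \frac{27 \cdot 4 \frac{1}{-9} \left(-6\right)}{43} = \frac{27 \cdot 4 \left(- \frac{1}{9}\right) \left(-6\right)}{43} = \frac{27}{43} \cdot \frac{8}{3} = \frac{72}{43}$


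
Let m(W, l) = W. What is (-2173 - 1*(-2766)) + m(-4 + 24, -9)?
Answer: 613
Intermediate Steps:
(-2173 - 1*(-2766)) + m(-4 + 24, -9) = (-2173 - 1*(-2766)) + (-4 + 24) = (-2173 + 2766) + 20 = 593 + 20 = 613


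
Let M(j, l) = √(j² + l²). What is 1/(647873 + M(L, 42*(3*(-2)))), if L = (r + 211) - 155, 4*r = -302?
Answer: 2591492/1678957440979 - 6*√28393/1678957440979 ≈ 1.5429e-6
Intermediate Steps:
r = -151/2 (r = (¼)*(-302) = -151/2 ≈ -75.500)
L = -39/2 (L = (-151/2 + 211) - 155 = 271/2 - 155 = -39/2 ≈ -19.500)
1/(647873 + M(L, 42*(3*(-2)))) = 1/(647873 + √((-39/2)² + (42*(3*(-2)))²)) = 1/(647873 + √(1521/4 + (42*(-6))²)) = 1/(647873 + √(1521/4 + (-252)²)) = 1/(647873 + √(1521/4 + 63504)) = 1/(647873 + √(255537/4)) = 1/(647873 + 3*√28393/2)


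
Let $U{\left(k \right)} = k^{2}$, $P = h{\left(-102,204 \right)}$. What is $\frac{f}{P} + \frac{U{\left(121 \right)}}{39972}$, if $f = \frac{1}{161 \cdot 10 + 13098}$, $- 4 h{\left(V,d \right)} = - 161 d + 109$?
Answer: $\frac{1762287357367}{4811293535340} \approx 0.36628$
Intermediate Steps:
$h{\left(V,d \right)} = - \frac{109}{4} + \frac{161 d}{4}$ ($h{\left(V,d \right)} = - \frac{- 161 d + 109}{4} = - \frac{109 - 161 d}{4} = - \frac{109}{4} + \frac{161 d}{4}$)
$f = \frac{1}{14708}$ ($f = \frac{1}{1610 + 13098} = \frac{1}{14708} \approx 6.799 \cdot 10^{-5}$)
$P = \frac{32735}{4}$ ($P = - \frac{109}{4} + \frac{161}{4} \cdot 204 = - \frac{109}{4} + 8211 = \frac{32735}{4} \approx 8183.8$)
$\frac{f}{P} + \frac{U{\left(121 \right)}}{39972} = \frac{1}{14708 \cdot \frac{32735}{4}} + \frac{121^{2}}{39972} = \frac{1}{14708} \cdot \frac{4}{32735} + 14641 \cdot \frac{1}{39972} = \frac{1}{120366595} + \frac{14641}{39972} = \frac{1762287357367}{4811293535340}$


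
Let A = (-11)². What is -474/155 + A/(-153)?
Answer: -91277/23715 ≈ -3.8489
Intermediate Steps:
A = 121
-474/155 + A/(-153) = -474/155 + 121/(-153) = -474*1/155 + 121*(-1/153) = -474/155 - 121/153 = -91277/23715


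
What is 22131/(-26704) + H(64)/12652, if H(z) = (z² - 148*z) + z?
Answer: -105463265/84464752 ≈ -1.2486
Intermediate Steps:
H(z) = z² - 147*z
22131/(-26704) + H(64)/12652 = 22131/(-26704) + (64*(-147 + 64))/12652 = 22131*(-1/26704) + (64*(-83))*(1/12652) = -22131/26704 - 5312*1/12652 = -22131/26704 - 1328/3163 = -105463265/84464752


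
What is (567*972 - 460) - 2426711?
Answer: -1876047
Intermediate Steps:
(567*972 - 460) - 2426711 = (551124 - 460) - 2426711 = 550664 - 2426711 = -1876047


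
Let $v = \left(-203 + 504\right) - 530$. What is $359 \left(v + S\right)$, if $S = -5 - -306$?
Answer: $25848$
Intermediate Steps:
$S = 301$ ($S = -5 + 306 = 301$)
$v = -229$ ($v = 301 - 530 = -229$)
$359 \left(v + S\right) = 359 \left(-229 + 301\right) = 359 \cdot 72 = 25848$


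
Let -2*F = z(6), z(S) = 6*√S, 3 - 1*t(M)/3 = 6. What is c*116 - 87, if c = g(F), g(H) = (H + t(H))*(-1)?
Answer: 957 + 348*√6 ≈ 1809.4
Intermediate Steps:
t(M) = -9 (t(M) = 9 - 3*6 = 9 - 18 = -9)
F = -3*√6 ≈ -7.3485
g(H) = 9 - H (g(H) = (H - 9)*(-1) = (-9 + H)*(-1) = 9 - H)
c = 9 + 3*√6 (c = 9 - (-3)*√6 = 9 + 3*√6 ≈ 16.348)
c*116 - 87 = (9 + 3*√6)*116 - 87 = (1044 + 348*√6) - 87 = 957 + 348*√6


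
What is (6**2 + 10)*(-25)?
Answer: -1150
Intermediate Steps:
(6**2 + 10)*(-25) = (36 + 10)*(-25) = 46*(-25) = -1150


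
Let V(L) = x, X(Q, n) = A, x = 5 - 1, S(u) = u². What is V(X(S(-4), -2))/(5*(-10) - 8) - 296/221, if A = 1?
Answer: -9026/6409 ≈ -1.4083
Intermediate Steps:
x = 4
X(Q, n) = 1
V(L) = 4
V(X(S(-4), -2))/(5*(-10) - 8) - 296/221 = 4/(5*(-10) - 8) - 296/221 = 4/(-50 - 8) - 296*1/221 = 4/(-58) - 296/221 = 4*(-1/58) - 296/221 = -2/29 - 296/221 = -9026/6409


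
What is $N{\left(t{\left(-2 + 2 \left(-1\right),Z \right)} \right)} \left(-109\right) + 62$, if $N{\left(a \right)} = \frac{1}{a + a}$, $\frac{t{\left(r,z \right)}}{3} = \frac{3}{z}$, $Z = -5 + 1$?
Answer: $\frac{776}{9} \approx 86.222$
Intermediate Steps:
$Z = -4$
$t{\left(r,z \right)} = \frac{9}{z}$ ($t{\left(r,z \right)} = 3 \frac{3}{z} = \frac{9}{z}$)
$N{\left(a \right)} = \frac{1}{2 a}$
$N{\left(t{\left(-2 + 2 \left(-1\right),Z \right)} \right)} \left(-109\right) + 62 = \frac{1}{2 \frac{9}{-4}} \left(-109\right) + 62 = \frac{1}{2 \cdot 9 \left(- \frac{1}{4}\right)} \left(-109\right) + 62 = \frac{1}{2 \left(- \frac{9}{4}\right)} \left(-109\right) + 62 = \frac{1}{2} \left(- \frac{4}{9}\right) \left(-109\right) + 62 = \left(- \frac{2}{9}\right) \left(-109\right) + 62 = \frac{218}{9} + 62 = \frac{776}{9}$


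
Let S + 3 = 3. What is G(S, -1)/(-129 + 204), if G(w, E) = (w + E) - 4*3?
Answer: -13/75 ≈ -0.17333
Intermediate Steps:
S = 0 (S = -3 + 3 = 0)
G(w, E) = -12 + E + w (G(w, E) = (E + w) - 12 = -12 + E + w)
G(S, -1)/(-129 + 204) = (-12 - 1 + 0)/(-129 + 204) = -13/75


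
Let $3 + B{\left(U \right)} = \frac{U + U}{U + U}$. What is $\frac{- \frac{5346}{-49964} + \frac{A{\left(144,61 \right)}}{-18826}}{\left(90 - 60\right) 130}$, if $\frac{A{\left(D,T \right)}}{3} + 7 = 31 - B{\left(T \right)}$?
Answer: $\frac{8062217}{305702235800} \approx 2.6373 \cdot 10^{-5}$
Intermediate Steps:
$B{\left(U \right)} = -2$ ($B{\left(U \right)} = -3 + \frac{U + U}{U + U} = -3 + \frac{2 U}{2 U} = -3 + 2 U \frac{1}{2 U} = -3 + 1 = -2$)
$A{\left(D,T \right)} = 78$ ($A{\left(D,T \right)} = -21 + 3 \left(31 - -2\right) = -21 + 3 \left(31 + 2\right) = -21 + 3 \cdot 33 = -21 + 99 = 78$)
$\frac{- \frac{5346}{-49964} + \frac{A{\left(144,61 \right)}}{-18826}}{\left(90 - 60\right) 130} = \frac{- \frac{5346}{-49964} + \frac{78}{-18826}}{\left(90 - 60\right) 130} = \frac{\left(-5346\right) \left(- \frac{1}{49964}\right) + 78 \left(- \frac{1}{18826}\right)}{30 \cdot 130} = \frac{\frac{2673}{24982} - \frac{39}{9413}}{3900} = \frac{24186651}{235155566} \cdot \frac{1}{3900} = \frac{8062217}{305702235800}$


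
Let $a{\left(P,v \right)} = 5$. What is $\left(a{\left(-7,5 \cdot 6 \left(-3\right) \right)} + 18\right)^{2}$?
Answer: $529$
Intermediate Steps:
$\left(a{\left(-7,5 \cdot 6 \left(-3\right) \right)} + 18\right)^{2} = \left(5 + 18\right)^{2} = 23^{2} = 529$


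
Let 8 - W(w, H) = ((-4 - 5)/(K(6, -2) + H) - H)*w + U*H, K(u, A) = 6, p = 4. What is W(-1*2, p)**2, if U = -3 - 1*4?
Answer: 17161/25 ≈ 686.44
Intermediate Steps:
U = -7 (U = -3 - 4 = -7)
W(w, H) = 8 + 7*H - w*(-H - 9/(6 + H)) (W(w, H) = 8 - (((-4 - 5)/(6 + H) - H)*w - 7*H) = 8 - ((-9/(6 + H) - H)*w - 7*H) = 8 - ((-H - 9/(6 + H))*w - 7*H) = 8 - (w*(-H - 9/(6 + H)) - 7*H) = 8 - (-7*H + w*(-H - 9/(6 + H))) = 8 + (7*H - w*(-H - 9/(6 + H))) = 8 + 7*H - w*(-H - 9/(6 + H)))
W(-1*2, p)**2 = ((48 + 7*4**2 + 9*(-1*2) + 50*4 - 1*2*4**2 + 6*4*(-1*2))/(6 + 4))**2 = ((48 + 7*16 + 9*(-2) + 200 - 2*16 + 6*4*(-2))/10)**2 = ((48 + 112 - 18 + 200 - 32 - 48)/10)**2 = ((1/10)*262)**2 = (131/5)**2 = 17161/25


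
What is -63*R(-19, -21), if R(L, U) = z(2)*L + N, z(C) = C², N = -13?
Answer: 5607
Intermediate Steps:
R(L, U) = -13 + 4*L (R(L, U) = 2²*L - 13 = 4*L - 13 = -13 + 4*L)
-63*R(-19, -21) = -63*(-13 + 4*(-19)) = -63*(-13 - 76) = -63*(-89) = 5607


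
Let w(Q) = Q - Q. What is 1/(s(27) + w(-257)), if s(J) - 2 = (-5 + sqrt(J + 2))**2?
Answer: 14/59 + 5*sqrt(29)/118 ≈ 0.46547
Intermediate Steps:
w(Q) = 0
s(J) = 2 + (-5 + sqrt(2 + J))**2 (s(J) = 2 + (-5 + sqrt(J + 2))**2 = 2 + (-5 + sqrt(2 + J))**2)
1/(s(27) + w(-257)) = 1/((2 + (-5 + sqrt(2 + 27))**2) + 0) = 1/((2 + (-5 + sqrt(29))**2) + 0) = 1/(2 + (-5 + sqrt(29))**2)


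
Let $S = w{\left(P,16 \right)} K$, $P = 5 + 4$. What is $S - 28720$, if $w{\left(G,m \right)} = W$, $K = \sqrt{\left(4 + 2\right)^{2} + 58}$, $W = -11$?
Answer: $-28720 - 11 \sqrt{94} \approx -28827.0$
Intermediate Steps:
$K = \sqrt{94}$ ($K = \sqrt{6^{2} + 58} = \sqrt{36 + 58} = \sqrt{94} \approx 9.6954$)
$P = 9$
$w{\left(G,m \right)} = -11$
$S = - 11 \sqrt{94} \approx -106.65$
$S - 28720 = - 11 \sqrt{94} - 28720 = -28720 - 11 \sqrt{94}$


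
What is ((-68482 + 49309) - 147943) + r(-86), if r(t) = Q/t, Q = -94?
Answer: -7185941/43 ≈ -1.6712e+5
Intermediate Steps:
r(t) = -94/t
((-68482 + 49309) - 147943) + r(-86) = ((-68482 + 49309) - 147943) - 94/(-86) = (-19173 - 147943) - 94*(-1/86) = -167116 + 47/43 = -7185941/43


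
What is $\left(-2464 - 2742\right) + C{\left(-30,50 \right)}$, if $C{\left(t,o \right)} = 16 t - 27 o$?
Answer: $-7036$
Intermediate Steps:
$C{\left(t,o \right)} = - 27 o + 16 t$
$\left(-2464 - 2742\right) + C{\left(-30,50 \right)} = \left(-2464 - 2742\right) + \left(\left(-27\right) 50 + 16 \left(-30\right)\right) = -5206 - 1830 = -7036$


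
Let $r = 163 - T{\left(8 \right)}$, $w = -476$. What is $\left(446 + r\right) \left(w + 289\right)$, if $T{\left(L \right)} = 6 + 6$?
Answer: $-111639$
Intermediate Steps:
$T{\left(L \right)} = 12$
$r = 151$ ($r = 163 - 12 = 151$)
$\left(446 + r\right) \left(w + 289\right) = \left(446 + 151\right) \left(-476 + 289\right) = 597 \left(-187\right) = -111639$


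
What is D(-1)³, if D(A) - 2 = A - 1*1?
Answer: 0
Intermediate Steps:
D(A) = 1 + A (D(A) = 2 + (A - 1*1) = 2 + (A - 1) = 2 + (-1 + A) = 1 + A)
D(-1)³ = (1 - 1)³ = 0³ = 0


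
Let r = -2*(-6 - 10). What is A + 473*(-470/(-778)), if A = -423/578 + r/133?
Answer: 8530239663/29903986 ≈ 285.25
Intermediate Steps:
r = 32 (r = -2*(-16) = 32)
A = -37763/76874 (A = -423/578 + 32/133 = -37763/76874 ≈ -0.49123)
A + 473*(-470/(-778)) = -37763/76874 + 473*(-470/(-778)) = -37763/76874 + 473*(-470*(-1/778)) = -37763/76874 + 473*(235/389) = -37763/76874 + 111155/389 = 8530239663/29903986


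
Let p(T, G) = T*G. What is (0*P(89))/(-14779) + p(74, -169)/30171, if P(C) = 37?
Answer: -12506/30171 ≈ -0.41450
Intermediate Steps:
p(T, G) = G*T
(0*P(89))/(-14779) + p(74, -169)/30171 = (0*37)/(-14779) - 169*74/30171 = 0*(-1/14779) - 12506*1/30171 = 0 - 12506/30171 = -12506/30171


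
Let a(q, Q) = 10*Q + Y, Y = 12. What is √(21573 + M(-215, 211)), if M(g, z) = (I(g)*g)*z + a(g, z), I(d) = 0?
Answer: √23695 ≈ 153.93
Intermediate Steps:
a(q, Q) = 12 + 10*Q (a(q, Q) = 10*Q + 12 = 12 + 10*Q)
M(g, z) = 12 + 10*z (M(g, z) = (0*g)*z + (12 + 10*z) = 0*z + (12 + 10*z) = 0 + (12 + 10*z) = 12 + 10*z)
√(21573 + M(-215, 211)) = √(21573 + (12 + 10*211)) = √(21573 + (12 + 2110)) = √(21573 + 2122) = √23695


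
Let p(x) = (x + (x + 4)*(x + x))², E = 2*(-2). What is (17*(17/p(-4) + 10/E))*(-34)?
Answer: 6647/8 ≈ 830.88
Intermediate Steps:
E = -4
p(x) = (x + 2*x*(4 + x))² (p(x) = (x + (4 + x)*(2*x))² = (x + 2*x*(4 + x))²)
(17*(17/p(-4) + 10/E))*(-34) = (17*(17/(((-4)²*(9 + 2*(-4))²)) + 10/(-4)))*(-34) = (17*(17/((16*(9 - 8)²)) + 10*(-¼)))*(-34) = (17*(17/((16*1²)) - 5/2))*(-34) = (17*(17/((16*1)) - 5/2))*(-34) = (17*(17/16 - 5/2))*(-34) = (17*(-23/16))*(-34) = -391/16*(-34) = 6647/8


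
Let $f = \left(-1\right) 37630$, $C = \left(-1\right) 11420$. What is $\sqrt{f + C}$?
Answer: $15 i \sqrt{218} \approx 221.47 i$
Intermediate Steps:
$C = -11420$
$f = -37630$
$\sqrt{f + C} = \sqrt{-37630 - 11420} = \sqrt{-49050} = 15 i \sqrt{218}$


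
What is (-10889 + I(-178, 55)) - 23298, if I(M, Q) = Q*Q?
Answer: -31162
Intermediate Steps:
I(M, Q) = Q**2
(-10889 + I(-178, 55)) - 23298 = (-10889 + 55**2) - 23298 = (-10889 + 3025) - 23298 = -7864 - 23298 = -31162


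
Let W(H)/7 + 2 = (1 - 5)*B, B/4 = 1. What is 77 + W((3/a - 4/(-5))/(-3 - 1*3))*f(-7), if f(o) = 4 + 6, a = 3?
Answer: -1183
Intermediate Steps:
B = 4 (B = 4*1 = 4)
f(o) = 10
W(H) = -126 (W(H) = -14 + 7*((1 - 5)*4) = -14 + 7*(-4*4) = -14 + 7*(-16) = -14 - 112 = -126)
77 + W((3/a - 4/(-5))/(-3 - 1*3))*f(-7) = 77 - 126*10 = 77 - 1260 = -1183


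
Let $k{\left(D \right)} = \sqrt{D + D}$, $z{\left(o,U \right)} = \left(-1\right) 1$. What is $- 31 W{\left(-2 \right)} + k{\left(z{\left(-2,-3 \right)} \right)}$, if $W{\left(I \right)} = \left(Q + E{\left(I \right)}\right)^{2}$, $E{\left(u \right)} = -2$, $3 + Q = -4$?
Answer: $-2511 + i \sqrt{2} \approx -2511.0 + 1.4142 i$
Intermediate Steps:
$Q = -7$ ($Q = -3 - 4 = -7$)
$z{\left(o,U \right)} = -1$
$k{\left(D \right)} = \sqrt{2} \sqrt{D}$ ($k{\left(D \right)} = \sqrt{2 D} = \sqrt{2} \sqrt{D}$)
$W{\left(I \right)} = 81$ ($W{\left(I \right)} = \left(-7 - 2\right)^{2} = \left(-9\right)^{2} = 81$)
$- 31 W{\left(-2 \right)} + k{\left(z{\left(-2,-3 \right)} \right)} = \left(-31\right) 81 + \sqrt{2} \sqrt{-1} = -2511 + \sqrt{2} i = -2511 + i \sqrt{2}$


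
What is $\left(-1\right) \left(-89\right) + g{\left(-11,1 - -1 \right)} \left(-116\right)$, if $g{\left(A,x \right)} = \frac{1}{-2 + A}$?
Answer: $\frac{1273}{13} \approx 97.923$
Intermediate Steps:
$\left(-1\right) \left(-89\right) + g{\left(-11,1 - -1 \right)} \left(-116\right) = \left(-1\right) \left(-89\right) + \frac{1}{-2 - 11} \left(-116\right) = 89 + \frac{1}{-13} \left(-116\right) = 89 - - \frac{116}{13} = 89 + \frac{116}{13} = \frac{1273}{13}$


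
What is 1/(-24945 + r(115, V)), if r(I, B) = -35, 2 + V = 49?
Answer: -1/24980 ≈ -4.0032e-5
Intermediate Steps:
V = 47 (V = -2 + 49 = 47)
1/(-24945 + r(115, V)) = 1/(-24945 - 35) = 1/(-24980) = -1/24980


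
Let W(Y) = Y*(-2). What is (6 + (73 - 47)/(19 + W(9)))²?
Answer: 1024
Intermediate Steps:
W(Y) = -2*Y
(6 + (73 - 47)/(19 + W(9)))² = (6 + (73 - 47)/(19 - 2*9))² = (6 + 26/(19 - 18))² = (6 + 26/1)² = (6 + 26*1)² = (6 + 26)² = 32² = 1024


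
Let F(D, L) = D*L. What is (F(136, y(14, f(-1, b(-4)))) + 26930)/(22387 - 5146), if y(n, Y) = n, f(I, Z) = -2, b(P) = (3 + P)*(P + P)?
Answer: 28834/17241 ≈ 1.6724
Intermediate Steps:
b(P) = 2*P*(3 + P) (b(P) = (3 + P)*(2*P) = 2*P*(3 + P))
(F(136, y(14, f(-1, b(-4)))) + 26930)/(22387 - 5146) = (136*14 + 26930)/(22387 - 5146) = (1904 + 26930)/17241 = 28834*(1/17241) = 28834/17241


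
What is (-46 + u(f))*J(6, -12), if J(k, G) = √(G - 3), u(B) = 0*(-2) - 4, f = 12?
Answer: -50*I*√15 ≈ -193.65*I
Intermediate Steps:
u(B) = -4 (u(B) = 0 - 4 = -4)
J(k, G) = √(-3 + G)
(-46 + u(f))*J(6, -12) = (-46 - 4)*√(-3 - 12) = -50*I*√15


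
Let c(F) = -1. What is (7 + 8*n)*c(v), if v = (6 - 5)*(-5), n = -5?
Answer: 33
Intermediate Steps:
v = -5 (v = 1*(-5) = -5)
(7 + 8*n)*c(v) = (7 + 8*(-5))*(-1) = (7 - 40)*(-1) = -33*(-1) = 33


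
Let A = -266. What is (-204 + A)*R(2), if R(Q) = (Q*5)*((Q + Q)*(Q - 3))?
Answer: 18800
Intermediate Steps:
R(Q) = 10*Q**2*(-3 + Q) (R(Q) = (5*Q)*((2*Q)*(-3 + Q)) = (5*Q)*(2*Q*(-3 + Q)) = 10*Q**2*(-3 + Q))
(-204 + A)*R(2) = (-204 - 266)*(10*2**2*(-3 + 2)) = -4700*4*(-1) = -470*(-40) = 18800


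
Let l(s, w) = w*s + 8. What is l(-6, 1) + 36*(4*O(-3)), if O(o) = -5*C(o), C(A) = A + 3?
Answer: 2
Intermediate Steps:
C(A) = 3 + A
l(s, w) = 8 + s*w (l(s, w) = s*w + 8 = 8 + s*w)
O(o) = -15 - 5*o (O(o) = -5*(3 + o) = -15 - 5*o)
l(-6, 1) + 36*(4*O(-3)) = (8 - 6*1) + 36*(4*(-15 - 5*(-3))) = (8 - 6) + 36*(4*(-15 + 15)) = 2 + 36*(4*0) = 2 + 36*0 = 2 + 0 = 2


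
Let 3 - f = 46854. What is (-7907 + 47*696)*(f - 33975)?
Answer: -2004888930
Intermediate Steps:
f = -46851 (f = 3 - 1*46854 = 3 - 46854 = -46851)
(-7907 + 47*696)*(f - 33975) = (-7907 + 47*696)*(-46851 - 33975) = (-7907 + 32712)*(-80826) = 24805*(-80826) = -2004888930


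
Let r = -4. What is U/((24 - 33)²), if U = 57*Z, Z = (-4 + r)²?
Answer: 1216/27 ≈ 45.037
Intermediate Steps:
Z = 64 (Z = (-4 - 4)² = (-8)² = 64)
U = 3648 (U = 57*64 = 3648)
U/((24 - 33)²) = 3648/((24 - 33)²) = 3648/((-9)²) = 3648/81 = 3648*(1/81) = 1216/27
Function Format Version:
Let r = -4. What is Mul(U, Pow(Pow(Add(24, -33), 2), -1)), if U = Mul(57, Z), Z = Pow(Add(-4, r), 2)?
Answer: Rational(1216, 27) ≈ 45.037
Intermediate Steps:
Z = 64 (Z = Pow(Add(-4, -4), 2) = Pow(-8, 2) = 64)
U = 3648 (U = Mul(57, 64) = 3648)
Mul(U, Pow(Pow(Add(24, -33), 2), -1)) = Mul(3648, Pow(Pow(Add(24, -33), 2), -1)) = Mul(3648, Pow(Pow(-9, 2), -1)) = Mul(3648, Pow(81, -1)) = Mul(3648, Rational(1, 81)) = Rational(1216, 27)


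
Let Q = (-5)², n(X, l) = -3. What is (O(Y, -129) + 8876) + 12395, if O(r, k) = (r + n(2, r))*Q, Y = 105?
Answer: 23821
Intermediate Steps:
Q = 25
O(r, k) = -75 + 25*r (O(r, k) = (r - 3)*25 = (-3 + r)*25 = -75 + 25*r)
(O(Y, -129) + 8876) + 12395 = ((-75 + 25*105) + 8876) + 12395 = ((-75 + 2625) + 8876) + 12395 = (2550 + 8876) + 12395 = 11426 + 12395 = 23821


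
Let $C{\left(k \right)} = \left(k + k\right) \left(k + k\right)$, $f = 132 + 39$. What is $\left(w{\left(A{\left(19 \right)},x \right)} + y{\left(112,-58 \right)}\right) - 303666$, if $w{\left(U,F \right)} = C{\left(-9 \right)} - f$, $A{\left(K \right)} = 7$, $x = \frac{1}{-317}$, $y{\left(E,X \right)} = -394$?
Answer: $-303907$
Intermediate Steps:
$f = 171$
$C{\left(k \right)} = 4 k^{2}$ ($C{\left(k \right)} = 2 k 2 k = 4 k^{2}$)
$x = - \frac{1}{317} \approx -0.0031546$
$w{\left(U,F \right)} = 153$ ($w{\left(U,F \right)} = 4 \left(-9\right)^{2} - 171 = 4 \cdot 81 - 171 = 324 - 171 = 153$)
$\left(w{\left(A{\left(19 \right)},x \right)} + y{\left(112,-58 \right)}\right) - 303666 = \left(153 - 394\right) - 303666 = -241 - 303666 = -303907$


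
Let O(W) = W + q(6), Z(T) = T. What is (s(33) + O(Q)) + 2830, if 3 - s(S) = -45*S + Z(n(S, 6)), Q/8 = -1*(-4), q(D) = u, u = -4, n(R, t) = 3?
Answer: 4343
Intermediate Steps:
q(D) = -4
Q = 32 (Q = 8*(-1*(-4)) = 8*4 = 32)
s(S) = 45*S (s(S) = 3 - (-45*S + 3) = 3 - (3 - 45*S) = 3 + (-3 + 45*S) = 45*S)
O(W) = -4 + W (O(W) = W - 4 = -4 + W)
(s(33) + O(Q)) + 2830 = (45*33 + (-4 + 32)) + 2830 = (1485 + 28) + 2830 = 1513 + 2830 = 4343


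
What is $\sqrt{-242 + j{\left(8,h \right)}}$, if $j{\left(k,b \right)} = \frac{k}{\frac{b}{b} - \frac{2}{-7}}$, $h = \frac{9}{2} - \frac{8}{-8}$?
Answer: $\frac{i \sqrt{2122}}{3} \approx 15.355 i$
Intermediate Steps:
$h = \frac{11}{2}$ ($h = 9 \cdot \frac{1}{2} - -1 = \frac{9}{2} + 1 = \frac{11}{2} \approx 5.5$)
$j{\left(k,b \right)} = \frac{7 k}{9}$ ($j{\left(k,b \right)} = \frac{k}{1 - - \frac{2}{7}} = \frac{k}{1 + \frac{2}{7}} = \frac{k}{\frac{9}{7}} = k \frac{7}{9} = \frac{7 k}{9}$)
$\sqrt{-242 + j{\left(8,h \right)}} = \sqrt{-242 + \frac{7}{9} \cdot 8} = \sqrt{-242 + \frac{56}{9}} = \sqrt{- \frac{2122}{9}} = \frac{i \sqrt{2122}}{3}$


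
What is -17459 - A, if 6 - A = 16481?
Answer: -984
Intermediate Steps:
A = -16475 (A = 6 - 1*16481 = 6 - 16481 = -16475)
-17459 - A = -17459 - 1*(-16475) = -17459 + 16475 = -984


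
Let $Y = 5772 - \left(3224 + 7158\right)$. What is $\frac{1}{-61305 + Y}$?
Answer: $- \frac{1}{65915} \approx -1.5171 \cdot 10^{-5}$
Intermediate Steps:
$Y = -4610$ ($Y = 5772 - 10382 = -4610$)
$\frac{1}{-61305 + Y} = \frac{1}{-61305 - 4610} = \frac{1}{-65915} = - \frac{1}{65915}$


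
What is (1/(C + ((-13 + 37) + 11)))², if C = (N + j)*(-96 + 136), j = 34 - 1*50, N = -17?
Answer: 1/1651225 ≈ 6.0561e-7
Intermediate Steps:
j = -16 (j = 34 - 50 = -16)
C = -1320 (C = (-17 - 16)*(-96 + 136) = -33*40 = -1320)
(1/(C + ((-13 + 37) + 11)))² = (1/(-1320 + ((-13 + 37) + 11)))² = (1/(-1320 + (24 + 11)))² = (1/(-1320 + 35))² = (1/(-1285))² = (-1/1285)² = 1/1651225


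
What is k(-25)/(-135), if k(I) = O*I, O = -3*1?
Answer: -5/9 ≈ -0.55556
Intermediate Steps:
O = -3
k(I) = -3*I
k(-25)/(-135) = -3*(-25)/(-135) = 75*(-1/135) = -5/9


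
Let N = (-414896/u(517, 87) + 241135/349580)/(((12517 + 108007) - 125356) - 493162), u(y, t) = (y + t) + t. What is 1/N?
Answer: 8019688072088/9658181293 ≈ 830.35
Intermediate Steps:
u(y, t) = y + 2*t (u(y, t) = (t + y) + t = y + 2*t)
N = 9658181293/8019688072088 (N = (-414896/(517 + 2*87) + 241135/349580)/(((12517 + 108007) - 125356) - 493162) = (-414896/(517 + 174) + 241135*(1/349580))/((120524 - 125356) - 493162) = (-414896/691 + 48227/69916)/(-4832 - 493162) = (-414896*1/691 + 48227/69916)/(-497994) = (-414896/691 + 48227/69916)*(-1/497994) = -28974543879/48311956*(-1/497994) = 9658181293/8019688072088 ≈ 0.0012043)
1/N = 1/(9658181293/8019688072088) = 8019688072088/9658181293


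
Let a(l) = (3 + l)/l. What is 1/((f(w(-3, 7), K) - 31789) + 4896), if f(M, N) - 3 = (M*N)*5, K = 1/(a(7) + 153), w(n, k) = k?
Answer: -1081/29067845 ≈ -3.7189e-5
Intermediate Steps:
a(l) = (3 + l)/l
K = 7/1081 (K = 1/((3 + 7)/7 + 153) = 1/((⅐)*10 + 153) = 1/(10/7 + 153) = 1/(1081/7) = 7/1081 ≈ 0.0064755)
f(M, N) = 3 + 5*M*N (f(M, N) = 3 + (M*N)*5 = 3 + 5*M*N)
1/((f(w(-3, 7), K) - 31789) + 4896) = 1/(((3 + 5*7*(7/1081)) - 31789) + 4896) = 1/(((3 + 245/1081) - 31789) + 4896) = 1/((3488/1081 - 31789) + 4896) = 1/(-34360421/1081 + 4896) = 1/(-29067845/1081) = -1081/29067845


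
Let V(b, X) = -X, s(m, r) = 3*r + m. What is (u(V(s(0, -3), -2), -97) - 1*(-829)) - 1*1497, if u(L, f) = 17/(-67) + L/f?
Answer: -4343115/6499 ≈ -668.27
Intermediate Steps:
s(m, r) = m + 3*r
u(L, f) = -17/67 + L/f (u(L, f) = 17*(-1/67) + L/f = -17/67 + L/f)
(u(V(s(0, -3), -2), -97) - 1*(-829)) - 1*1497 = ((-17/67 - 1*(-2)/(-97)) - 1*(-829)) - 1*1497 = ((-17/67 + 2*(-1/97)) + 829) - 1497 = ((-17/67 - 2/97) + 829) - 1497 = (-1783/6499 + 829) - 1497 = 5385888/6499 - 1497 = -4343115/6499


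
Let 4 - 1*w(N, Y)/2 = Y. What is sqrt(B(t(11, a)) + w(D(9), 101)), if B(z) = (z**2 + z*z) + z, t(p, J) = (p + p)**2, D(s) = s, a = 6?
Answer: sqrt(468802) ≈ 684.69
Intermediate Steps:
t(p, J) = 4*p**2 (t(p, J) = (2*p)**2 = 4*p**2)
w(N, Y) = 8 - 2*Y
B(z) = z + 2*z**2 (B(z) = (z**2 + z**2) + z = 2*z**2 + z = z + 2*z**2)
sqrt(B(t(11, a)) + w(D(9), 101)) = sqrt((4*11**2)*(1 + 2*(4*11**2)) + (8 - 2*101)) = sqrt((4*121)*(1 + 2*(4*121)) + (8 - 202)) = sqrt(484*(1 + 2*484) - 194) = sqrt(484*(1 + 968) - 194) = sqrt(484*969 - 194) = sqrt(468996 - 194) = sqrt(468802)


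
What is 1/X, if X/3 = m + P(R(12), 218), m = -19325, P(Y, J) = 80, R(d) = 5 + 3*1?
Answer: -1/57735 ≈ -1.7321e-5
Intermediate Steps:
R(d) = 8 (R(d) = 5 + 3 = 8)
X = -57735 (X = 3*(-19325 + 80) = 3*(-19245) = -57735)
1/X = 1/(-57735) = -1/57735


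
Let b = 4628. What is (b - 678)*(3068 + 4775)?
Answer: 30979850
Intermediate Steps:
(b - 678)*(3068 + 4775) = (4628 - 678)*(3068 + 4775) = 3950*7843 = 30979850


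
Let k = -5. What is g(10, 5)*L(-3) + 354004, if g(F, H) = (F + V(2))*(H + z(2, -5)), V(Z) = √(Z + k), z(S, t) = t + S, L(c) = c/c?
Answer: 354024 + 2*I*√3 ≈ 3.5402e+5 + 3.4641*I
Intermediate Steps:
L(c) = 1
z(S, t) = S + t
V(Z) = √(-5 + Z) (V(Z) = √(Z - 5) = √(-5 + Z))
g(F, H) = (-3 + H)*(F + I*√3) (g(F, H) = (F + √(-5 + 2))*(H + (2 - 5)) = (F + √(-3))*(H - 3) = (F + I*√3)*(-3 + H) = (-3 + H)*(F + I*√3))
g(10, 5)*L(-3) + 354004 = (-3*10 + 10*5 - 3*I*√3 + I*5*√3)*1 + 354004 = (-30 + 50 - 3*I*√3 + 5*I*√3)*1 + 354004 = (20 + 2*I*√3)*1 + 354004 = (20 + 2*I*√3) + 354004 = 354024 + 2*I*√3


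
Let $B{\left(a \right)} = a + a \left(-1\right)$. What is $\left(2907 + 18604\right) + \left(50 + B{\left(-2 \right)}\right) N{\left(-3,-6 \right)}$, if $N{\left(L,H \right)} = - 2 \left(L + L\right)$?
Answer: $22111$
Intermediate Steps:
$N{\left(L,H \right)} = - 4 L$ ($N{\left(L,H \right)} = - 2 \cdot 2 L = - 4 L$)
$B{\left(a \right)} = 0$ ($B{\left(a \right)} = a - a = 0$)
$\left(2907 + 18604\right) + \left(50 + B{\left(-2 \right)}\right) N{\left(-3,-6 \right)} = \left(2907 + 18604\right) + \left(50 + 0\right) \left(\left(-4\right) \left(-3\right)\right) = 21511 + 50 \cdot 12 = 21511 + 600 = 22111$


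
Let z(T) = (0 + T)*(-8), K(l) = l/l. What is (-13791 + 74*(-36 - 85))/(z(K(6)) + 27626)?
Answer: -22745/27618 ≈ -0.82356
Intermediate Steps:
K(l) = 1
z(T) = -8*T (z(T) = T*(-8) = -8*T)
(-13791 + 74*(-36 - 85))/(z(K(6)) + 27626) = (-13791 + 74*(-36 - 85))/(-8*1 + 27626) = (-13791 + 74*(-121))/(-8 + 27626) = (-13791 - 8954)/27618 = -22745*1/27618 = -22745/27618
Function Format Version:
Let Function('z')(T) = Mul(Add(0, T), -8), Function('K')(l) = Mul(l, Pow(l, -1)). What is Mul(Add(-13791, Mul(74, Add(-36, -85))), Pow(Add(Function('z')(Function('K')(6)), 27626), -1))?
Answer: Rational(-22745, 27618) ≈ -0.82356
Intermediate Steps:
Function('K')(l) = 1
Function('z')(T) = Mul(-8, T) (Function('z')(T) = Mul(T, -8) = Mul(-8, T))
Mul(Add(-13791, Mul(74, Add(-36, -85))), Pow(Add(Function('z')(Function('K')(6)), 27626), -1)) = Mul(Add(-13791, Mul(74, Add(-36, -85))), Pow(Add(Mul(-8, 1), 27626), -1)) = Mul(Add(-13791, Mul(74, -121)), Pow(Add(-8, 27626), -1)) = Mul(Add(-13791, -8954), Pow(27618, -1)) = Mul(-22745, Rational(1, 27618)) = Rational(-22745, 27618)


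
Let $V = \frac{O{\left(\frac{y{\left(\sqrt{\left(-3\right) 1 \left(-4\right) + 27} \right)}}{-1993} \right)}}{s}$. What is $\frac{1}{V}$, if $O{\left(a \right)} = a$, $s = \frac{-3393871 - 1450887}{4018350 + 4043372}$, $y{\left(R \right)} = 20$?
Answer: $\frac{4827801347}{80617220} \approx 59.885$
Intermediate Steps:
$s = - \frac{2422379}{4030861}$ ($s = - \frac{4844758}{8061722} = \left(-4844758\right) \frac{1}{8061722} = - \frac{2422379}{4030861} \approx -0.60096$)
$V = \frac{80617220}{4827801347}$ ($V = \frac{20 \frac{1}{-1993}}{- \frac{2422379}{4030861}} = 20 \left(- \frac{1}{1993}\right) \left(- \frac{4030861}{2422379}\right) = \left(- \frac{20}{1993}\right) \left(- \frac{4030861}{2422379}\right) = \frac{80617220}{4827801347} \approx 0.016699$)
$\frac{1}{V} = \frac{1}{\frac{80617220}{4827801347}} = \frac{4827801347}{80617220}$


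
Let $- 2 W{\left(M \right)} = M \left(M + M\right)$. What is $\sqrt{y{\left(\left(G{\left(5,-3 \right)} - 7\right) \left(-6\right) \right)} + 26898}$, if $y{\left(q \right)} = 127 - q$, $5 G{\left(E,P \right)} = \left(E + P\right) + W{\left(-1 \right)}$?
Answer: $\frac{\sqrt{674605}}{5} \approx 164.27$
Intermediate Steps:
$W{\left(M \right)} = - M^{2}$ ($W{\left(M \right)} = - \frac{M \left(M + M\right)}{2} = - \frac{M 2 M}{2} = - \frac{2 M^{2}}{2} = - M^{2}$)
$G{\left(E,P \right)} = - \frac{1}{5} + \frac{E}{5} + \frac{P}{5}$ ($G{\left(E,P \right)} = \frac{\left(E + P\right) - \left(-1\right)^{2}}{5} = \frac{\left(E + P\right) - 1}{5} = \frac{-1 + E + P}{5} = - \frac{1}{5} + \frac{E}{5} + \frac{P}{5}$)
$\sqrt{y{\left(\left(G{\left(5,-3 \right)} - 7\right) \left(-6\right) \right)} + 26898} = \sqrt{\left(127 - \left(\left(- \frac{1}{5} + \frac{1}{5} \cdot 5 + \frac{1}{5} \left(-3\right)\right) - 7\right) \left(-6\right)\right) + 26898} = \sqrt{\left(127 - \left(\left(- \frac{1}{5} + 1 - \frac{3}{5}\right) - 7\right) \left(-6\right)\right) + 26898} = \sqrt{\left(127 - \left(\frac{1}{5} - 7\right) \left(-6\right)\right) + 26898} = \sqrt{\left(127 - \left(- \frac{34}{5}\right) \left(-6\right)\right) + 26898} = \sqrt{\left(127 - \frac{204}{5}\right) + 26898} = \sqrt{\frac{431}{5} + 26898} = \sqrt{\frac{134921}{5}} = \frac{\sqrt{674605}}{5}$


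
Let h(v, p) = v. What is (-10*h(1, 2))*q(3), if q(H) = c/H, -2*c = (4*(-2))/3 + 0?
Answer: -40/9 ≈ -4.4444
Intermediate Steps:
c = 4/3 (c = -((4*(-2))/3 + 0)/2 = -(-8*⅓ + 0)/2 = -(-8/3 + 0)/2 = -½*(-8/3) = 4/3 ≈ 1.3333)
q(H) = 4/(3*H)
(-10*h(1, 2))*q(3) = (-10*1)*((4/3)/3) = -40/(3*3) = -10*4/9 = -40/9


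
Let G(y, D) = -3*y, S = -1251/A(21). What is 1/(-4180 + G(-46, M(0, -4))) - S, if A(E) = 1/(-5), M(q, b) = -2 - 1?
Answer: -25282711/4042 ≈ -6255.0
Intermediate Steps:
M(q, b) = -3
A(E) = -1/5 (A(E) = 1*(-1/5) = -1/5)
S = 6255 (S = -1251/(-1/5) = -1251*(-5) = 6255)
1/(-4180 + G(-46, M(0, -4))) - S = 1/(-4180 - 3*(-46)) - 1*6255 = 1/(-4180 + 138) - 6255 = 1/(-4042) - 6255 = -1/4042 - 6255 = -25282711/4042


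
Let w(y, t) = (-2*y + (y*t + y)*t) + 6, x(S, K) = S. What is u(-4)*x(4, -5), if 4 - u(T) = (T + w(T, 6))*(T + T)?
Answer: -5040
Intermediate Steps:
w(y, t) = 6 - 2*y + t*(y + t*y) (w(y, t) = (-2*y + (t*y + y)*t) + 6 = (-2*y + (y + t*y)*t) + 6 = (-2*y + t*(y + t*y)) + 6 = 6 - 2*y + t*(y + t*y))
u(T) = 4 - 2*T*(6 + 41*T) (u(T) = 4 - (T + (6 - 2*T + 6*T + T*6²))*(T + T) = 4 - (T + (6 - 2*T + 6*T + T*36))*2*T = 4 - (T + (6 - 2*T + 6*T + 36*T))*2*T = 4 - (T + (6 + 40*T))*2*T = 4 - (6 + 41*T)*2*T = 4 - 2*T*(6 + 41*T))
u(-4)*x(4, -5) = (4 - 82*(-4)² - 12*(-4))*4 = (4 - 82*16 + 48)*4 = (4 - 1312 + 48)*4 = -1260*4 = -5040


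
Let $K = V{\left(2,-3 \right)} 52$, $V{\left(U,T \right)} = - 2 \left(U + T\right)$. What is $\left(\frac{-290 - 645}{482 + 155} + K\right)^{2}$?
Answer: $\frac{4265787969}{405769} \approx 10513.0$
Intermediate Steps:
$V{\left(U,T \right)} = - 2 T - 2 U$ ($V{\left(U,T \right)} = - 2 \left(T + U\right) = - 2 T - 2 U$)
$K = 104$ ($K = \left(\left(-2\right) \left(-3\right) - 4\right) 52 = \left(6 - 4\right) 52 = 2 \cdot 52 = 104$)
$\left(\frac{-290 - 645}{482 + 155} + K\right)^{2} = \left(\frac{-290 - 645}{482 + 155} + 104\right)^{2} = \left(- \frac{935}{637} + 104\right)^{2} = \left(\frac{65313}{637}\right)^{2} = \frac{4265787969}{405769}$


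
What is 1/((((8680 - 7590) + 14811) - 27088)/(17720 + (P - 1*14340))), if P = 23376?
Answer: -26756/11187 ≈ -2.3917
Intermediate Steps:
1/((((8680 - 7590) + 14811) - 27088)/(17720 + (P - 1*14340))) = 1/((((8680 - 7590) + 14811) - 27088)/(17720 + (23376 - 1*14340))) = 1/(((1090 + 14811) - 27088)/(17720 + (23376 - 14340))) = 1/((15901 - 27088)/(17720 + 9036)) = 1/(-11187/26756) = -26756/11187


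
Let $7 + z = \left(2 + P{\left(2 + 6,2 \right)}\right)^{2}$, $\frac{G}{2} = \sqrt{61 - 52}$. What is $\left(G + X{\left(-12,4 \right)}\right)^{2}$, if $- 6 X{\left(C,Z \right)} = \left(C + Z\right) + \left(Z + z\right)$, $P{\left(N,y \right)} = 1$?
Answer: $\frac{361}{9} \approx 40.111$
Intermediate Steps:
$G = 6$ ($G = 2 \sqrt{61 - 52} = 2 \sqrt{9} = 2 \cdot 3 = 6$)
$z = 2$ ($z = -7 + \left(2 + 1\right)^{2} = -7 + 3^{2} = -7 + 9 = 2$)
$X{\left(C,Z \right)} = - \frac{1}{3} - \frac{Z}{3} - \frac{C}{6}$ ($X{\left(C,Z \right)} = - \frac{\left(C + Z\right) + \left(Z + 2\right)}{6} = - \frac{\left(C + Z\right) + \left(2 + Z\right)}{6} = - \frac{2 + C + 2 Z}{6} = - \frac{1}{3} - \frac{Z}{3} - \frac{C}{6}$)
$\left(G + X{\left(-12,4 \right)}\right)^{2} = \left(6 - - \frac{1}{3}\right)^{2} = \left(6 + \frac{1}{3}\right)^{2} = \left(\frac{19}{3}\right)^{2} = \frac{361}{9}$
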